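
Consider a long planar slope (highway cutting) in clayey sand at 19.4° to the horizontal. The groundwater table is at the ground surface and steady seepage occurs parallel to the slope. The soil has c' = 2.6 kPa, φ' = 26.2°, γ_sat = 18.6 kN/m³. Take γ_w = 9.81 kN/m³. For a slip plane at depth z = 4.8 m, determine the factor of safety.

FS = 0.75

With seepage parallel to the slope and the water table at the surface, the effective normal stress on the slip plane uses the buoyant unit weight γ' = γ_sat − γ_w while the driving shear stress uses γ_sat:
FS = [c' + γ' z cos²β tanφ'] / [γ_sat z sinβ cosβ]
γ' = 18.6 − 9.81 = 8.79 kN/m³
Numerator = 2.6 + 8.79·4.8·cos²19.4°·tan26.2° = 2.6 + 8.79·4.8·0.8897·0.4921 = 21.070 kPa
Denominator = 18.6·4.8·sin19.4°·cos19.4° = 18.6·4.8·0.3322·0.9432 = 27.972 kPa
FS = 21.070 / 27.972 = 0.753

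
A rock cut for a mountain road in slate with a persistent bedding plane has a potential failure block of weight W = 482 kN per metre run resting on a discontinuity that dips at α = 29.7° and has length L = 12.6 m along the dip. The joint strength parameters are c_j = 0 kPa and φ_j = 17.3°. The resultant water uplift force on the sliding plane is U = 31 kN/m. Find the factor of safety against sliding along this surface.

Resolving the block weight along and normal to the plane and applying the Mohr–Coulomb strength on the joint:
N' = W cosα − U = 482·cos29.7° − 31 = 387.7 kN/m
Driving force T = W sinα = 482·sin29.7° = 238.8 kN/m
Resisting force R = c_j·L + N'·tanφ_j = 0·12.6 + 387.7·tan17.3° = 0.0 + 120.7 = 120.7 kN/m
FS = R / T = 120.7 / 238.8 = 0.506

FS = 0.51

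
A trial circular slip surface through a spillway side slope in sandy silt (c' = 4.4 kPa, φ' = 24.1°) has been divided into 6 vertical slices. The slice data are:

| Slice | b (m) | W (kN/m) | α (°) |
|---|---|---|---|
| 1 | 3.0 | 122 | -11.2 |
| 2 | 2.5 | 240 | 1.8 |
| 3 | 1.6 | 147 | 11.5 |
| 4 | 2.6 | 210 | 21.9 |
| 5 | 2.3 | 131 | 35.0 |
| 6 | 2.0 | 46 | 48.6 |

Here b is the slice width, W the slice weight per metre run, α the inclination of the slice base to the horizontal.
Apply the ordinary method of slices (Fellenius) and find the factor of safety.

Ordinary method of slices: FS = Σ[c'·Δl_i + (W_i cosα_i)·tanφ'] / Σ W_i sinα_i, with Δl_i = b_i / cosα_i.
Slice 1: Δl = 3.0/cos(-11.2°) = 3.058 m; N'_1 = 122·cos(-11.2°) = 119.7; c'Δl = 13.46; W sinα = -23.7
Slice 2: Δl = 2.5/cos1.8° = 2.501 m; N'_2 = 240·cos1.8° = 239.9; c'Δl = 11.01; W sinα = 7.5
Slice 3: Δl = 1.6/cos11.5° = 1.633 m; N'_3 = 147·cos11.5° = 144.0; c'Δl = 7.18; W sinα = 29.3
Slice 4: Δl = 2.6/cos21.9° = 2.802 m; N'_4 = 210·cos21.9° = 194.8; c'Δl = 12.33; W sinα = 78.3
Slice 5: Δl = 2.3/cos35.0° = 2.808 m; N'_5 = 131·cos35.0° = 107.3; c'Δl = 12.35; W sinα = 75.1
Slice 6: Δl = 2.0/cos48.6° = 3.024 m; N'_6 = 46·cos48.6° = 30.4; c'Δl = 13.31; W sinα = 34.5
Σc'Δl = 69.6 kN/m; ΣN' = 836.2 kN/m; ΣW sinα = 201.1 kN/m
Resisting = 69.6 + 836.2·tan24.1° = 69.6 + 374.0 = 443.7 kN/m
FS = 443.7 / 201.1 = 2.206

FS = 2.21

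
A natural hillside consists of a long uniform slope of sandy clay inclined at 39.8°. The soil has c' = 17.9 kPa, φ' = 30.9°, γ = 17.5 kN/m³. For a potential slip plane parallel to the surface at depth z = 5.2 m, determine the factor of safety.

FS = 1.12

For an infinite slope with a slip plane parallel to the surface (no pore pressure): FS = [c' + γz cos²β tanφ'] / [γz sinβ cosβ].
γz = 17.5·5.2 = 91.00 kN/m²
Numerator = 17.9 + 91.00·cos²39.8°·tan30.9° = 17.9 + 91.00·0.5903·0.5985 = 50.047 kPa
Denominator = 91.00·sin39.8°·cos39.8° = 91.00·0.6401·0.7683 = 44.753 kPa
FS = 50.047 / 44.753 = 1.118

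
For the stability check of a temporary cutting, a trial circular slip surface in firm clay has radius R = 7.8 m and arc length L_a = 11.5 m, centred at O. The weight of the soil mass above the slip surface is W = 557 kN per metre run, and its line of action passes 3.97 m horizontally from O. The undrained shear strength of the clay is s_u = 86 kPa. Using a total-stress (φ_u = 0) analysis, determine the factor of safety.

Taking moments about the centre O, the resisting moment is provided by the undrained shear strength acting along the arc:
M_R = s_u·L_a·R = 86·11.50·7.8 = 7714.2 kN·m/m
M_D = W·d = 557·3.97 = 2211.3 kN·m/m
FS = M_R / M_D = 7714.2 / 2211.3 = 3.489

FS = 3.49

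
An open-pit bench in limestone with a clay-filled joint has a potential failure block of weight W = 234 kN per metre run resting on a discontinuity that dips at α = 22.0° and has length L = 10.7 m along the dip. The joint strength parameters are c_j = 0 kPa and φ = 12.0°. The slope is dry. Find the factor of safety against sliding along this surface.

Resolving the block weight along and normal to the plane and applying the Mohr–Coulomb strength on the joint:
N' = W cosα = 234·cos22.0° = 217.0 kN/m
Driving force T = W sinα = 234·sin22.0° = 87.7 kN/m
Resisting force R = c_j·L + N'·tanφ = 0·10.7 + 217.0·tan12.0° = 0.0 + 46.1 = 46.1 kN/m
FS = R / T = 46.1 / 87.7 = 0.526

FS = 0.53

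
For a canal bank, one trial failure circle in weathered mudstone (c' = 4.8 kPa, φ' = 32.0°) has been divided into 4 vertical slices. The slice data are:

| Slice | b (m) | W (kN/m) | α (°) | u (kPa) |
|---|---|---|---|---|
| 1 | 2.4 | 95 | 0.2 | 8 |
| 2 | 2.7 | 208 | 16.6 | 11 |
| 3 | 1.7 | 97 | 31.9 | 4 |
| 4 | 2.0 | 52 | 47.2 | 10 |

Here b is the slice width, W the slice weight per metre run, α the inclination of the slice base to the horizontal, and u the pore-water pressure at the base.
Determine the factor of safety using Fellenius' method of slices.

FS = 1.69

Ordinary method of slices: FS = Σ[c'·Δl_i + (W_i cosα_i − u_i·Δl_i)·tanφ'] / Σ W_i sinα_i, with Δl_i = b_i / cosα_i.
Slice 1: Δl = 2.4/cos0.2° = 2.400 m; N'_1 = 95·cos0.2° − 8·2.400 = 75.8; c'Δl = 11.52; W sinα = 0.3
Slice 2: Δl = 2.7/cos16.6° = 2.817 m; N'_2 = 208·cos16.6° − 11·2.817 = 168.3; c'Δl = 13.52; W sinα = 59.4
Slice 3: Δl = 1.7/cos31.9° = 2.002 m; N'_3 = 97·cos31.9° − 4·2.002 = 74.3; c'Δl = 9.61; W sinα = 51.3
Slice 4: Δl = 2.0/cos47.2° = 2.944 m; N'_4 = 52·cos47.2° − 10·2.944 = 5.9; c'Δl = 14.13; W sinα = 38.2
Σc'Δl = 48.8 kN/m; ΣN' = 324.4 kN/m; ΣW sinα = 149.2 kN/m
Resisting = 48.8 + 324.4·tan32.0° = 48.8 + 202.7 = 251.5 kN/m
FS = 251.5 / 149.2 = 1.686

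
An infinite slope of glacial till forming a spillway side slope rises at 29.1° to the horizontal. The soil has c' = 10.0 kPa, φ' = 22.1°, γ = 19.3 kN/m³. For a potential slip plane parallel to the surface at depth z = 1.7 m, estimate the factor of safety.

For an infinite slope with a slip plane parallel to the surface (no pore pressure): FS = [c' + γz cos²β tanφ'] / [γz sinβ cosβ].
γz = 19.3·1.7 = 32.81 kN/m²
Numerator = 10.0 + 32.81·cos²29.1°·tan22.1° = 10.0 + 32.81·0.7635·0.4061 = 20.172 kPa
Denominator = 32.81·sin29.1°·cos29.1° = 32.81·0.4863·0.8738 = 13.942 kPa
FS = 20.172 / 13.942 = 1.447

FS = 1.45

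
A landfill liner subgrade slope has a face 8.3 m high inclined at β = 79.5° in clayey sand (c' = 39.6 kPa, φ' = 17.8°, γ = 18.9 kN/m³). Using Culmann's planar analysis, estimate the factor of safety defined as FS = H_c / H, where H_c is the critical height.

H_c = (4c'/γ) · sinβ cosφ' / [1 − cos(β − φ')]
    = (4·39.6/18.9) · sin79.5°·cos17.8° / [1 − cos61.7°]
    = 8.381 · 0.9362 / 0.5259 = 14.92 m
FS = H_c / H = 14.92 / 8.3 = 1.797

FS = 1.80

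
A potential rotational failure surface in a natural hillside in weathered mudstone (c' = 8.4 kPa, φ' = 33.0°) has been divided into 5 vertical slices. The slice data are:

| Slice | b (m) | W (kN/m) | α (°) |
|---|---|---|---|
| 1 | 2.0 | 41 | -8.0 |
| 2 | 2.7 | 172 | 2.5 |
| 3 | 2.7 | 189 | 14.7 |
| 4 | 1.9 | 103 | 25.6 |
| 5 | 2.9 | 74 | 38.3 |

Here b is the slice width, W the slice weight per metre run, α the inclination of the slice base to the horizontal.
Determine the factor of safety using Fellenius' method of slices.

Ordinary method of slices: FS = Σ[c'·Δl_i + (W_i cosα_i)·tanφ'] / Σ W_i sinα_i, with Δl_i = b_i / cosα_i.
Slice 1: Δl = 2.0/cos(-8.0°) = 2.020 m; N'_1 = 41·cos(-8.0°) = 40.6; c'Δl = 16.97; W sinα = -5.7
Slice 2: Δl = 2.7/cos2.5° = 2.703 m; N'_2 = 172·cos2.5° = 171.8; c'Δl = 22.70; W sinα = 7.5
Slice 3: Δl = 2.7/cos14.7° = 2.791 m; N'_3 = 189·cos14.7° = 182.8; c'Δl = 23.45; W sinα = 48.0
Slice 4: Δl = 1.9/cos25.6° = 2.107 m; N'_4 = 103·cos25.6° = 92.9; c'Δl = 17.70; W sinα = 44.5
Slice 5: Δl = 2.9/cos38.3° = 3.695 m; N'_5 = 74·cos38.3° = 58.1; c'Δl = 31.04; W sinα = 45.9
Σc'Δl = 111.9 kN/m; ΣN' = 546.2 kN/m; ΣW sinα = 140.1 kN/m
Resisting = 111.9 + 546.2·tan33.0° = 111.9 + 354.7 = 466.6 kN/m
FS = 466.6 / 140.1 = 3.330

FS = 3.33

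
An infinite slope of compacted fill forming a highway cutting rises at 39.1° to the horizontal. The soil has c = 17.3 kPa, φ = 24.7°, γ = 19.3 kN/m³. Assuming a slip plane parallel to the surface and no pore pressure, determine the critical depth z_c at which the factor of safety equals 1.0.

Setting FS = 1.00 in FS = [c + γz cos²β tanφ] / [γz sinβ cosβ] and solving for z:
z = c / [γ cosβ (FS·sinβ − cosβ·tanφ)]
  = 17.3 / [19.3·cos39.1°·(1.00·sin39.1° − cos39.1°·tan24.7°)]
  = 17.3 / [19.3·0.7760·(1.00·0.6307 − 0.7760·0.4599)]
  = 17.3 / 4.0999 = 4.220 m

z_c = 4.22 m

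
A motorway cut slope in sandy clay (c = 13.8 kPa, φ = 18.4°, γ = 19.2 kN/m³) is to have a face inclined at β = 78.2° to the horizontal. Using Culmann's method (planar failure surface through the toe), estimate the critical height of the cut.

H_c = 5.37 m

Culmann's analysis gives the critical failure plane at α_cr = (β + φ)/2 = (78.2 + 18.4)/2 = 48.3°, and the critical height
H_c = (4c/γ) · sinβ cosφ / [1 − cos(β − φ)]
    = (4·13.8/19.2) · sin78.2°·cos18.4° / [1 − cos(59.8°)]
    = 2.875 · 0.9789·0.9489 / [1 − 0.5030]
    = 2.875 · 0.9288 / 0.4970
    = 5.37 m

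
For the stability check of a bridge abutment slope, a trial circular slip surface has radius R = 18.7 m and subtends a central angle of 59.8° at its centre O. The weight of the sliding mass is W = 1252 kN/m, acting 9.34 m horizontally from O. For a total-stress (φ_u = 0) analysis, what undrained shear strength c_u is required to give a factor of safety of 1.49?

c_u = 47.7 kPa

FS = c_u·L_a·R / (W·d), so c_u = FS·W·d / (L_a·R).
Arc length L_a = R·θ = 18.7·(59.8°·π/180) = 18.7·1.0437 = 19.52 m
c_u = 1.49·1252·9.34 / (19.52·18.7) = 17423.6 / 364.97 = 47.74 kPa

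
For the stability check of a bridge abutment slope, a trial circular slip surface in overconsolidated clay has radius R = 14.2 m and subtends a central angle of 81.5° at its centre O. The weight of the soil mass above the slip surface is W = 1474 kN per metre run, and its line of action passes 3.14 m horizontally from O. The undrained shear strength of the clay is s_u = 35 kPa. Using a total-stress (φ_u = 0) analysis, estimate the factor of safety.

FS = 2.17

Taking moments about the centre O, the resisting moment is provided by the undrained shear strength acting along the arc:
Arc length L_a = R·θ = 14.2·(81.5°·π/180) = 14.2·1.4224 = 20.20 m
M_R = s_u·L_a·R = 35·20.20·14.2 = 10038.8 kN·m/m
M_D = W·d = 1474·3.14 = 4628.4 kN·m/m
FS = M_R / M_D = 10038.8 / 4628.4 = 2.169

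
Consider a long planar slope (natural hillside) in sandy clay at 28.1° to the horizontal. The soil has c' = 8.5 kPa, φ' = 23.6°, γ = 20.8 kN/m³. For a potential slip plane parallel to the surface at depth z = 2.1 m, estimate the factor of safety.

For an infinite slope with a slip plane parallel to the surface (no pore pressure): FS = [c' + γz cos²β tanφ'] / [γz sinβ cosβ].
γz = 20.8·2.1 = 43.68 kN/m²
Numerator = 8.5 + 43.68·cos²28.1°·tan23.6° = 8.5 + 43.68·0.7781·0.4369 = 23.350 kPa
Denominator = 43.68·sin28.1°·cos28.1° = 43.68·0.4710·0.8821 = 18.149 kPa
FS = 23.350 / 18.149 = 1.287

FS = 1.29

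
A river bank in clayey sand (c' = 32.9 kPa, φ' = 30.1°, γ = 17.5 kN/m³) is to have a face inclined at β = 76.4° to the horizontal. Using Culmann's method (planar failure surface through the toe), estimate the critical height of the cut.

Culmann's analysis gives the critical failure plane at α_cr = (β + φ')/2 = (76.4 + 30.1)/2 = 53.2°, and the critical height
H_c = (4c'/γ) · sinβ cosφ' / [1 − cos(β − φ')]
    = (4·32.9/17.5) · sin76.4°·cos30.1° / [1 − cos(46.3°)]
    = 7.520 · 0.9720·0.8652 / [1 − 0.6909]
    = 7.520 · 0.8409 / 0.3091
    = 20.46 m

H_c = 20.46 m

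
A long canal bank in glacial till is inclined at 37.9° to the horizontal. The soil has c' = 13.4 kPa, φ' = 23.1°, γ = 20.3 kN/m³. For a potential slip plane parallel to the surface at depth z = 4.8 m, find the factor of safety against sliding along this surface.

For an infinite slope with a slip plane parallel to the surface (no pore pressure): FS = [c' + γz cos²β tanφ'] / [γz sinβ cosβ].
γz = 20.3·4.8 = 97.44 kN/m²
Numerator = 13.4 + 97.44·cos²37.9°·tan23.1° = 13.4 + 97.44·0.6227·0.4265 = 39.279 kPa
Denominator = 97.44·sin37.9°·cos37.9° = 97.44·0.6143·0.7891 = 47.231 kPa
FS = 39.279 / 47.231 = 0.832

FS = 0.83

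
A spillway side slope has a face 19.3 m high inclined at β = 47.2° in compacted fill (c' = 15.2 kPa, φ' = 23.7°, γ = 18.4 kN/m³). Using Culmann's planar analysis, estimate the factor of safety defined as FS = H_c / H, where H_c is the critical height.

H_c = (4c'/γ) · sinβ cosφ' / [1 − cos(β − φ')]
    = (4·15.2/18.4) · sin47.2°·cos23.7° / [1 − cos23.5°]
    = 3.304 · 0.6718 / 0.0829 = 26.77 m
FS = H_c / H = 26.77 / 19.3 = 1.387

FS = 1.39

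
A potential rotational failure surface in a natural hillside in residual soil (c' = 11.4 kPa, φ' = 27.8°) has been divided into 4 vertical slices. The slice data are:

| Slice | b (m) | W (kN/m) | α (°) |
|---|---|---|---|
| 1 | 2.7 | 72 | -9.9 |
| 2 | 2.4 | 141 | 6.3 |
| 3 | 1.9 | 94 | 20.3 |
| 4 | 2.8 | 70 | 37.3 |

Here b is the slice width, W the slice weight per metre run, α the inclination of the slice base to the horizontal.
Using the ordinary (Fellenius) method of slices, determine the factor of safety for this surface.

FS = 3.96

Ordinary method of slices: FS = Σ[c'·Δl_i + (W_i cosα_i)·tanφ'] / Σ W_i sinα_i, with Δl_i = b_i / cosα_i.
Slice 1: Δl = 2.7/cos(-9.9°) = 2.741 m; N'_1 = 72·cos(-9.9°) = 70.9; c'Δl = 31.25; W sinα = -12.4
Slice 2: Δl = 2.4/cos6.3° = 2.415 m; N'_2 = 141·cos6.3° = 140.1; c'Δl = 27.53; W sinα = 15.5
Slice 3: Δl = 1.9/cos20.3° = 2.026 m; N'_3 = 94·cos20.3° = 88.2; c'Δl = 23.09; W sinα = 32.6
Slice 4: Δl = 2.8/cos37.3° = 3.520 m; N'_4 = 70·cos37.3° = 55.7; c'Δl = 40.13; W sinα = 42.4
Σc'Δl = 122.0 kN/m; ΣN' = 354.9 kN/m; ΣW sinα = 78.1 kN/m
Resisting = 122.0 + 354.9·tan27.8° = 122.0 + 187.1 = 309.1 kN/m
FS = 309.1 / 78.1 = 3.957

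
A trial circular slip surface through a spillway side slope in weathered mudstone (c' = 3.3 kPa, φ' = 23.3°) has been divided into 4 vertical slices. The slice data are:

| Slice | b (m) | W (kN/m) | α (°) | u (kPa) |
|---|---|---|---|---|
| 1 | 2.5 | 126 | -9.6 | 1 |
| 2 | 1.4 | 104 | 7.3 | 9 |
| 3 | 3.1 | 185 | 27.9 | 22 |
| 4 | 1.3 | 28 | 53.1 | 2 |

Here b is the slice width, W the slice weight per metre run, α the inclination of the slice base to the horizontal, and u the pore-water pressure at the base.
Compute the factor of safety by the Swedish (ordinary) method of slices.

Ordinary method of slices: FS = Σ[c'·Δl_i + (W_i cosα_i − u_i·Δl_i)·tanφ'] / Σ W_i sinα_i, with Δl_i = b_i / cosα_i.
Slice 1: Δl = 2.5/cos(-9.6°) = 2.536 m; N'_1 = 126·cos(-9.6°) − 1·2.536 = 121.7; c'Δl = 8.37; W sinα = -21.0
Slice 2: Δl = 1.4/cos7.3° = 1.411 m; N'_2 = 104·cos7.3° − 9·1.411 = 90.5; c'Δl = 4.66; W sinα = 13.2
Slice 3: Δl = 3.1/cos27.9° = 3.508 m; N'_3 = 185·cos27.9° − 22·3.508 = 86.3; c'Δl = 11.58; W sinα = 86.6
Slice 4: Δl = 1.3/cos53.1° = 2.165 m; N'_4 = 28·cos53.1° − 2·2.165 = 12.5; c'Δl = 7.14; W sinα = 22.4
Σc'Δl = 31.7 kN/m; ΣN' = 311.0 kN/m; ΣW sinα = 101.2 kN/m
Resisting = 31.7 + 311.0·tan23.3° = 31.7 + 133.9 = 165.7 kN/m
FS = 165.7 / 101.2 = 1.638

FS = 1.64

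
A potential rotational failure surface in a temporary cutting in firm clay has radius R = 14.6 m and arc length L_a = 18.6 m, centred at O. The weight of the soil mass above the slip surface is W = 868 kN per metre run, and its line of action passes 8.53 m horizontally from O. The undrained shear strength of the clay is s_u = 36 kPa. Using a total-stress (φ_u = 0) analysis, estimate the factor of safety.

Taking moments about the centre O, the resisting moment is provided by the undrained shear strength acting along the arc:
M_R = s_u·L_a·R = 36·18.60·14.6 = 9776.2 kN·m/m
M_D = W·d = 868·8.53 = 7404.0 kN·m/m
FS = M_R / M_D = 9776.2 / 7404.0 = 1.320

FS = 1.32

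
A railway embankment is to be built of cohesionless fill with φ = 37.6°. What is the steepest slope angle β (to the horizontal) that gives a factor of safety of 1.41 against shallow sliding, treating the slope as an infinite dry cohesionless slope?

For an infinite dry cohesionless slope FS = tanφ/tanβ, so tanβ = tanφ / FS.
tanβ = tan37.6° / 1.41 = 0.7701 / 1.41 = 0.5462
β = arctan(0.5462) = 28.64°

β = 28.6°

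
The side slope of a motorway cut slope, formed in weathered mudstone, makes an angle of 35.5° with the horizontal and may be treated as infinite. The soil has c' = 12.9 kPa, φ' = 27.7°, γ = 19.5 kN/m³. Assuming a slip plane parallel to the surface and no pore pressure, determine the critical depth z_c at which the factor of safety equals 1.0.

Setting FS = 1.00 in FS = [c' + γz cos²β tanφ'] / [γz sinβ cosβ] and solving for z:
z = c' / [γ cosβ (FS·sinβ − cosβ·tanφ')]
  = 12.9 / [19.5·cos35.5°·(1.00·sin35.5° − cos35.5°·tan27.7°)]
  = 12.9 / [19.5·0.8141·(1.00·0.5807 − 0.8141·0.5250)]
  = 12.9 / 2.4334 = 5.301 m

z_c = 5.30 m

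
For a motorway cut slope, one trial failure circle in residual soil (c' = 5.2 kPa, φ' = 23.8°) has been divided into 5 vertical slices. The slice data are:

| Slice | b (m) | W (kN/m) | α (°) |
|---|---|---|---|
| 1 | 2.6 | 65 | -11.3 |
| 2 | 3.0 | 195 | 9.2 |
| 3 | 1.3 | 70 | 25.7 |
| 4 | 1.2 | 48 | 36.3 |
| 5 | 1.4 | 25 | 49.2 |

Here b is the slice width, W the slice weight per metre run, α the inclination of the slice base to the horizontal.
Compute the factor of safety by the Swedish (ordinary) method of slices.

FS = 2.30

Ordinary method of slices: FS = Σ[c'·Δl_i + (W_i cosα_i)·tanφ'] / Σ W_i sinα_i, with Δl_i = b_i / cosα_i.
Slice 1: Δl = 2.6/cos(-11.3°) = 2.651 m; N'_1 = 65·cos(-11.3°) = 63.7; c'Δl = 13.79; W sinα = -12.7
Slice 2: Δl = 3.0/cos9.2° = 3.039 m; N'_2 = 195·cos9.2° = 192.5; c'Δl = 15.80; W sinα = 31.2
Slice 3: Δl = 1.3/cos25.7° = 1.443 m; N'_3 = 70·cos25.7° = 63.1; c'Δl = 7.50; W sinα = 30.4
Slice 4: Δl = 1.2/cos36.3° = 1.489 m; N'_4 = 48·cos36.3° = 38.7; c'Δl = 7.74; W sinα = 28.4
Slice 5: Δl = 1.4/cos49.2° = 2.143 m; N'_5 = 25·cos49.2° = 16.3; c'Δl = 11.14; W sinα = 18.9
Σc'Δl = 56.0 kN/m; ΣN' = 374.3 kN/m; ΣW sinα = 96.1 kN/m
Resisting = 56.0 + 374.3·tan23.8° = 56.0 + 165.1 = 221.1 kN/m
FS = 221.1 / 96.1 = 2.300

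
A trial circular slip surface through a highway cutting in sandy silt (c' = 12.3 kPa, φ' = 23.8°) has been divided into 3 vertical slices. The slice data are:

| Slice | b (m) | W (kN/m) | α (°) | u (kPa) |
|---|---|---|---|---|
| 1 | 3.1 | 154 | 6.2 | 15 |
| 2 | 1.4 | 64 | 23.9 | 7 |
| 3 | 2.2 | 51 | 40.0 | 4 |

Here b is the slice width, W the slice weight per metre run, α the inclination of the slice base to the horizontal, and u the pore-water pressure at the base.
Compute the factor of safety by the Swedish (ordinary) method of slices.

FS = 2.29

Ordinary method of slices: FS = Σ[c'·Δl_i + (W_i cosα_i − u_i·Δl_i)·tanφ'] / Σ W_i sinα_i, with Δl_i = b_i / cosα_i.
Slice 1: Δl = 3.1/cos6.2° = 3.118 m; N'_1 = 154·cos6.2° − 15·3.118 = 106.3; c'Δl = 38.35; W sinα = 16.6
Slice 2: Δl = 1.4/cos23.9° = 1.531 m; N'_2 = 64·cos23.9° − 7·1.531 = 47.8; c'Δl = 18.84; W sinα = 25.9
Slice 3: Δl = 2.2/cos40.0° = 2.872 m; N'_3 = 51·cos40.0° − 4·2.872 = 27.6; c'Δl = 35.32; W sinα = 32.8
Σc'Δl = 92.5 kN/m; ΣN' = 181.7 kN/m; ΣW sinα = 75.3 kN/m
Resisting = 92.5 + 181.7·tan23.8° = 92.5 + 80.1 = 172.7 kN/m
FS = 172.7 / 75.3 = 2.292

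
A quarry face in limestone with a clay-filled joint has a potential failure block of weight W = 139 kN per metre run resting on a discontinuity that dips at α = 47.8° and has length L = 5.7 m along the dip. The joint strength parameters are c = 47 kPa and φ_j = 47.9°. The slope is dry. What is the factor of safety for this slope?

Resolving the block weight along and normal to the plane and applying the Mohr–Coulomb strength on the joint:
N' = W cosα = 139·cos47.8° = 93.4 kN/m
Driving force T = W sinα = 139·sin47.8° = 103.0 kN/m
Resisting force R = c·L + N'·tanφ_j = 47·5.7 + 93.4·tan47.9° = 267.9 + 103.3 = 371.2 kN/m
FS = R / T = 371.2 / 103.0 = 3.605

FS = 3.61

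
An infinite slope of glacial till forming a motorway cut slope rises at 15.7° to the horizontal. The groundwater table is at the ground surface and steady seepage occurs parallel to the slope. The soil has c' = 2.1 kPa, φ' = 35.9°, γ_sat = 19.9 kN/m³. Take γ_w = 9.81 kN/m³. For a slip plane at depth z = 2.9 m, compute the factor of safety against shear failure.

FS = 1.45

With seepage parallel to the slope and the water table at the surface, the effective normal stress on the slip plane uses the buoyant unit weight γ' = γ_sat − γ_w while the driving shear stress uses γ_sat:
FS = [c' + γ' z cos²β tanφ'] / [γ_sat z sinβ cosβ]
γ' = 19.9 − 9.81 = 10.09 kN/m³
Numerator = 2.1 + 10.09·2.9·cos²15.7°·tan35.9° = 2.1 + 10.09·2.9·0.9268·0.7239 = 21.730 kPa
Denominator = 19.9·2.9·sin15.7°·cos15.7° = 19.9·2.9·0.2706·0.9627 = 15.034 kPa
FS = 21.730 / 15.034 = 1.445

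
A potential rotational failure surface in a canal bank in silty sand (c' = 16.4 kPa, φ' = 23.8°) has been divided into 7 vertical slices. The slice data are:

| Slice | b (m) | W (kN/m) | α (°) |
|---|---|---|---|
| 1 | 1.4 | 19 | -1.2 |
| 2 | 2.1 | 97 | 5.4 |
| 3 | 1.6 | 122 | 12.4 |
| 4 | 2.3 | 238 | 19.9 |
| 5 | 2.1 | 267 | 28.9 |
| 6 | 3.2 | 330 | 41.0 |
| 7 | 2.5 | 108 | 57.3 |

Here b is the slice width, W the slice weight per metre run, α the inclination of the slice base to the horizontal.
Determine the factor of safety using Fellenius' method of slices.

FS = 1.36

Ordinary method of slices: FS = Σ[c'·Δl_i + (W_i cosα_i)·tanφ'] / Σ W_i sinα_i, with Δl_i = b_i / cosα_i.
Slice 1: Δl = 1.4/cos(-1.2°) = 1.400 m; N'_1 = 19·cos(-1.2°) = 19.0; c'Δl = 22.97; W sinα = -0.4
Slice 2: Δl = 2.1/cos5.4° = 2.109 m; N'_2 = 97·cos5.4° = 96.6; c'Δl = 34.59; W sinα = 9.1
Slice 3: Δl = 1.6/cos12.4° = 1.638 m; N'_3 = 122·cos12.4° = 119.2; c'Δl = 26.87; W sinα = 26.2
Slice 4: Δl = 2.3/cos19.9° = 2.446 m; N'_4 = 238·cos19.9° = 223.8; c'Δl = 40.12; W sinα = 81.0
Slice 5: Δl = 2.1/cos28.9° = 2.399 m; N'_5 = 267·cos28.9° = 233.7; c'Δl = 39.34; W sinα = 129.0
Slice 6: Δl = 3.2/cos41.0° = 4.240 m; N'_6 = 330·cos41.0° = 249.1; c'Δl = 69.54; W sinα = 216.5
Slice 7: Δl = 2.5/cos57.3° = 4.628 m; N'_7 = 108·cos57.3° = 58.3; c'Δl = 75.89; W sinα = 90.9
Σc'Δl = 309.3 kN/m; ΣN' = 999.7 kN/m; ΣW sinα = 552.4 kN/m
Resisting = 309.3 + 999.7·tan23.8° = 309.3 + 440.9 = 750.2 kN/m
FS = 750.2 / 552.4 = 1.358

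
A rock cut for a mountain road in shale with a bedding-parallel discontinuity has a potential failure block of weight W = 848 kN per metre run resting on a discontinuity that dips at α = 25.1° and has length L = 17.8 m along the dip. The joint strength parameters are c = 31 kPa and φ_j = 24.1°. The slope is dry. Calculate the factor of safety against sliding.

FS = 2.49

Resolving the block weight along and normal to the plane and applying the Mohr–Coulomb strength on the joint:
N' = W cosα = 848·cos25.1° = 767.9 kN/m
Driving force T = W sinα = 848·sin25.1° = 359.7 kN/m
Resisting force R = c·L + N'·tanφ_j = 31·17.8 + 767.9·tan24.1° = 551.8 + 343.5 = 895.3 kN/m
FS = R / T = 895.3 / 359.7 = 2.489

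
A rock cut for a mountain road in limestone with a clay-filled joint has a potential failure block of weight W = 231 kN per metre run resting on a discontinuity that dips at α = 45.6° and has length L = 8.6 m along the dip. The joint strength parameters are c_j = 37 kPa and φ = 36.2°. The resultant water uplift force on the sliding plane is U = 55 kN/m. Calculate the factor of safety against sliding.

Resolving the block weight along and normal to the plane and applying the Mohr–Coulomb strength on the joint:
N' = W cosα − U = 231·cos45.6° − 55 = 106.6 kN/m
Driving force T = W sinα = 231·sin45.6° = 165.0 kN/m
Resisting force R = c_j·L + N'·tanφ = 37·8.6 + 106.6·tan36.2° = 318.2 + 78.0 = 396.2 kN/m
FS = R / T = 396.2 / 165.0 = 2.401

FS = 2.40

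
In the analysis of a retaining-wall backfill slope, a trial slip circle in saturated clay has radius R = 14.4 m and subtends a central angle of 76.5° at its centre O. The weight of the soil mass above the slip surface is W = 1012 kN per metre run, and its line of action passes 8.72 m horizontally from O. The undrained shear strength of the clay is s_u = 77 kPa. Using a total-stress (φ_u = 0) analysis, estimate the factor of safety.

Taking moments about the centre O, the resisting moment is provided by the undrained shear strength acting along the arc:
Arc length L_a = R·θ = 14.4·(76.5°·π/180) = 14.4·1.3352 = 19.23 m
M_R = s_u·L_a·R = 77·19.23·14.4 = 21318.4 kN·m/m
M_D = W·d = 1012·8.72 = 8824.6 kN·m/m
FS = M_R / M_D = 21318.4 / 8824.6 = 2.416

FS = 2.42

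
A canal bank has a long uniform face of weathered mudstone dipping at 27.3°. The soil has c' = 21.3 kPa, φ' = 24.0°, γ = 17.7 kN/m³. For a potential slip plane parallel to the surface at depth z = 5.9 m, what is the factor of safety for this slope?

FS = 1.36

For an infinite slope with a slip plane parallel to the surface (no pore pressure): FS = [c' + γz cos²β tanφ'] / [γz sinβ cosβ].
γz = 17.7·5.9 = 104.43 kN/m²
Numerator = 21.3 + 104.43·cos²27.3°·tan24.0° = 21.3 + 104.43·0.7896·0.4452 = 58.015 kPa
Denominator = 104.43·sin27.3°·cos27.3° = 104.43·0.4586·0.8886 = 42.562 kPa
FS = 58.015 / 42.562 = 1.363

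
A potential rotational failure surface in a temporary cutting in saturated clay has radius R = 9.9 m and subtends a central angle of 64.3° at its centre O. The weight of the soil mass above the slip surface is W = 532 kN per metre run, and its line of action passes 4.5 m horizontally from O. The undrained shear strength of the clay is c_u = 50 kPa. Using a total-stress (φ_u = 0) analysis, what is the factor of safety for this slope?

Taking moments about the centre O, the resisting moment is provided by the undrained shear strength acting along the arc:
Arc length L_a = R·θ = 9.9·(64.3°·π/180) = 9.9·1.1222 = 11.11 m
M_R = c_u·L_a·R = 50·11.11·9.9 = 5499.6 kN·m/m
M_D = W·d = 532·4.5 = 2394.0 kN·m/m
FS = M_R / M_D = 5499.6 / 2394.0 = 2.297

FS = 2.30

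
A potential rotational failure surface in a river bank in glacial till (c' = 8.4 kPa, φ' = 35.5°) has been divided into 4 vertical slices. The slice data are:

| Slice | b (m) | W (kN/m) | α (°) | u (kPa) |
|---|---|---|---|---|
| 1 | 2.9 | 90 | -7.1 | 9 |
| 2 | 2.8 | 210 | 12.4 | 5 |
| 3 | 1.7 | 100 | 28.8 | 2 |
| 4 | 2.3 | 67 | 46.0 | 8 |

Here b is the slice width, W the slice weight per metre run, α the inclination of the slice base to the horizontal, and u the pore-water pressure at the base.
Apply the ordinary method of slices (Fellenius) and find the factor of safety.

FS = 2.67

Ordinary method of slices: FS = Σ[c'·Δl_i + (W_i cosα_i − u_i·Δl_i)·tanφ'] / Σ W_i sinα_i, with Δl_i = b_i / cosα_i.
Slice 1: Δl = 2.9/cos(-7.1°) = 2.922 m; N'_1 = 90·cos(-7.1°) − 9·2.922 = 63.0; c'Δl = 24.55; W sinα = -11.1
Slice 2: Δl = 2.8/cos12.4° = 2.867 m; N'_2 = 210·cos12.4° − 5·2.867 = 190.8; c'Δl = 24.08; W sinα = 45.1
Slice 3: Δl = 1.7/cos28.8° = 1.940 m; N'_3 = 100·cos28.8° − 2·1.940 = 83.8; c'Δl = 16.30; W sinα = 48.2
Slice 4: Δl = 2.3/cos46.0° = 3.311 m; N'_4 = 67·cos46.0° − 8·3.311 = 20.1; c'Δl = 27.81; W sinα = 48.2
Σc'Δl = 92.7 kN/m; ΣN' = 357.6 kN/m; ΣW sinα = 130.3 kN/m
Resisting = 92.7 + 357.6·tan35.5° = 92.7 + 255.1 = 347.8 kN/m
FS = 347.8 / 130.3 = 2.668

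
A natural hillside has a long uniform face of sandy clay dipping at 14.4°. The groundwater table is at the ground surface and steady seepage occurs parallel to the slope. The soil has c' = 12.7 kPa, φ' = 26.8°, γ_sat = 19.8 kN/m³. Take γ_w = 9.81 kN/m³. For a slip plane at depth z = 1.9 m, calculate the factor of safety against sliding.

With seepage parallel to the slope and the water table at the surface, the effective normal stress on the slip plane uses the buoyant unit weight γ' = γ_sat − γ_w while the driving shear stress uses γ_sat:
FS = [c' + γ' z cos²β tanφ'] / [γ_sat z sinβ cosβ]
γ' = 19.8 − 9.81 = 9.99 kN/m³
Numerator = 12.7 + 9.99·1.9·cos²14.4°·tan26.8° = 12.7 + 9.99·1.9·0.9382·0.5051 = 21.695 kPa
Denominator = 19.8·1.9·sin14.4°·cos14.4° = 19.8·1.9·0.2487·0.9686 = 9.062 kPa
FS = 21.695 / 9.062 = 2.394

FS = 2.39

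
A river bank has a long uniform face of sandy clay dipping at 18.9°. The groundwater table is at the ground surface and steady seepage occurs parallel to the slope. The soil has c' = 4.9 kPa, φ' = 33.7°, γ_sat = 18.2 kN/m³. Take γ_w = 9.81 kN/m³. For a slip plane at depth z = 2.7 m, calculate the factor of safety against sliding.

FS = 1.22

With seepage parallel to the slope and the water table at the surface, the effective normal stress on the slip plane uses the buoyant unit weight γ' = γ_sat − γ_w while the driving shear stress uses γ_sat:
FS = [c' + γ' z cos²β tanφ'] / [γ_sat z sinβ cosβ]
γ' = 18.2 − 9.81 = 8.39 kN/m³
Numerator = 4.9 + 8.39·2.7·cos²18.9°·tan33.7° = 4.9 + 8.39·2.7·0.8951·0.6669 = 18.423 kPa
Denominator = 18.2·2.7·sin18.9°·cos18.9° = 18.2·2.7·0.3239·0.9461 = 15.059 kPa
FS = 18.423 / 15.059 = 1.223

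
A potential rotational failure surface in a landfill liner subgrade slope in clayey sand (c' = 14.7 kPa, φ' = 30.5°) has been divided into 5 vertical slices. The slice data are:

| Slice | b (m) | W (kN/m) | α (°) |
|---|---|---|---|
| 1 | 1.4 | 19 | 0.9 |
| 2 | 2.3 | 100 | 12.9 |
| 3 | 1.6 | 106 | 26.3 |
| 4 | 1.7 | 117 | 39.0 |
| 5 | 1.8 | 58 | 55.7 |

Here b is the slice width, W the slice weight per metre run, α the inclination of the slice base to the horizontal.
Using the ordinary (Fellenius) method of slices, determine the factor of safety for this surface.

Ordinary method of slices: FS = Σ[c'·Δl_i + (W_i cosα_i)·tanφ'] / Σ W_i sinα_i, with Δl_i = b_i / cosα_i.
Slice 1: Δl = 1.4/cos0.9° = 1.400 m; N'_1 = 19·cos0.9° = 19.0; c'Δl = 20.58; W sinα = 0.3
Slice 2: Δl = 2.3/cos12.9° = 2.360 m; N'_2 = 100·cos12.9° = 97.5; c'Δl = 34.69; W sinα = 22.3
Slice 3: Δl = 1.6/cos26.3° = 1.785 m; N'_3 = 106·cos26.3° = 95.0; c'Δl = 26.24; W sinα = 47.0
Slice 4: Δl = 1.7/cos39.0° = 2.187 m; N'_4 = 117·cos39.0° = 90.9; c'Δl = 32.16; W sinα = 73.6
Slice 5: Δl = 1.8/cos55.7° = 3.194 m; N'_5 = 58·cos55.7° = 32.7; c'Δl = 46.95; W sinα = 47.9
Σc'Δl = 160.6 kN/m; ΣN' = 335.1 kN/m; ΣW sinα = 191.1 kN/m
Resisting = 160.6 + 335.1·tan30.5° = 160.6 + 197.4 = 358.0 kN/m
FS = 358.0 / 191.1 = 1.873

FS = 1.87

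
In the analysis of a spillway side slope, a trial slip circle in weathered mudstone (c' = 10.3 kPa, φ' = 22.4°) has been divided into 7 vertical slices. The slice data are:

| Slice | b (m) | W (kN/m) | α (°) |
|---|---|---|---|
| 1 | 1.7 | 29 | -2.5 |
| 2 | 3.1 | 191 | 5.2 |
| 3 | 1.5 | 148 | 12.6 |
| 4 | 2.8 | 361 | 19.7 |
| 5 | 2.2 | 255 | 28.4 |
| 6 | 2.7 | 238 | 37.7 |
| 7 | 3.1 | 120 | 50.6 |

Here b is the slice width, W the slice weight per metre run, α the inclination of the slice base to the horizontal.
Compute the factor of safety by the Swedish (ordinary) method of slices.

FS = 1.32

Ordinary method of slices: FS = Σ[c'·Δl_i + (W_i cosα_i)·tanφ'] / Σ W_i sinα_i, with Δl_i = b_i / cosα_i.
Slice 1: Δl = 1.7/cos(-2.5°) = 1.702 m; N'_1 = 29·cos(-2.5°) = 29.0; c'Δl = 17.53; W sinα = -1.3
Slice 2: Δl = 3.1/cos5.2° = 3.113 m; N'_2 = 191·cos5.2° = 190.2; c'Δl = 32.06; W sinα = 17.3
Slice 3: Δl = 1.5/cos12.6° = 1.537 m; N'_3 = 148·cos12.6° = 144.4; c'Δl = 15.83; W sinα = 32.3
Slice 4: Δl = 2.8/cos19.7° = 2.974 m; N'_4 = 361·cos19.7° = 339.9; c'Δl = 30.63; W sinα = 121.7
Slice 5: Δl = 2.2/cos28.4° = 2.501 m; N'_5 = 255·cos28.4° = 224.3; c'Δl = 25.76; W sinα = 121.3
Slice 6: Δl = 2.7/cos37.7° = 3.412 m; N'_6 = 238·cos37.7° = 188.3; c'Δl = 35.15; W sinα = 145.5
Slice 7: Δl = 3.1/cos50.6° = 4.884 m; N'_7 = 120·cos50.6° = 76.2; c'Δl = 50.30; W sinα = 92.7
Σc'Δl = 207.3 kN/m; ΣN' = 1192.3 kN/m; ΣW sinα = 529.6 kN/m
Resisting = 207.3 + 1192.3·tan22.4° = 207.3 + 491.4 = 698.7 kN/m
FS = 698.7 / 529.6 = 1.319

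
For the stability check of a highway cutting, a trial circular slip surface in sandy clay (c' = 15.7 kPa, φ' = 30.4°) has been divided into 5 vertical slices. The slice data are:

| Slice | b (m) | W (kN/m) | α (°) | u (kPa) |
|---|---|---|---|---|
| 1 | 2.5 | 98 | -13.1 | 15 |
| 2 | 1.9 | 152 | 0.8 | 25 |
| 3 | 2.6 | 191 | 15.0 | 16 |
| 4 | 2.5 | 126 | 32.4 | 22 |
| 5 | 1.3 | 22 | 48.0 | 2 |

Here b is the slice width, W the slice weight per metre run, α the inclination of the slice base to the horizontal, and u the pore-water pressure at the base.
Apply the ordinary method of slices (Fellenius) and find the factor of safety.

FS = 3.51

Ordinary method of slices: FS = Σ[c'·Δl_i + (W_i cosα_i − u_i·Δl_i)·tanφ'] / Σ W_i sinα_i, with Δl_i = b_i / cosα_i.
Slice 1: Δl = 2.5/cos(-13.1°) = 2.567 m; N'_1 = 98·cos(-13.1°) − 15·2.567 = 56.9; c'Δl = 40.30; W sinα = -22.2
Slice 2: Δl = 1.9/cos0.8° = 1.900 m; N'_2 = 152·cos0.8° − 25·1.900 = 104.5; c'Δl = 29.83; W sinα = 2.1
Slice 3: Δl = 2.6/cos15.0° = 2.692 m; N'_3 = 191·cos15.0° − 16·2.692 = 141.4; c'Δl = 42.26; W sinα = 49.4
Slice 4: Δl = 2.5/cos32.4° = 2.961 m; N'_4 = 126·cos32.4° − 22·2.961 = 41.2; c'Δl = 46.49; W sinα = 67.5
Slice 5: Δl = 1.3/cos48.0° = 1.943 m; N'_5 = 22·cos48.0° − 2·1.943 = 10.8; c'Δl = 30.50; W sinα = 16.3
Σc'Δl = 189.4 kN/m; ΣN' = 354.9 kN/m; ΣW sinα = 113.2 kN/m
Resisting = 189.4 + 354.9·tan30.4° = 189.4 + 208.2 = 397.6 kN/m
FS = 397.6 / 113.2 = 3.512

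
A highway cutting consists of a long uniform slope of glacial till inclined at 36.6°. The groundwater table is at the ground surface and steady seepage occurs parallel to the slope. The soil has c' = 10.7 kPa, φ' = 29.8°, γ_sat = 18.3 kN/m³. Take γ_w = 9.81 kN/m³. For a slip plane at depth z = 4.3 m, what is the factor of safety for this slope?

FS = 0.64

With seepage parallel to the slope and the water table at the surface, the effective normal stress on the slip plane uses the buoyant unit weight γ' = γ_sat − γ_w while the driving shear stress uses γ_sat:
FS = [c' + γ' z cos²β tanφ'] / [γ_sat z sinβ cosβ]
γ' = 18.3 − 9.81 = 8.49 kN/m³
Numerator = 10.7 + 8.49·4.3·cos²36.6°·tan29.8° = 10.7 + 8.49·4.3·0.6445·0.5727 = 24.175 kPa
Denominator = 18.3·4.3·sin36.6°·cos36.6° = 18.3·4.3·0.5962·0.8028 = 37.666 kPa
FS = 24.175 / 37.666 = 0.642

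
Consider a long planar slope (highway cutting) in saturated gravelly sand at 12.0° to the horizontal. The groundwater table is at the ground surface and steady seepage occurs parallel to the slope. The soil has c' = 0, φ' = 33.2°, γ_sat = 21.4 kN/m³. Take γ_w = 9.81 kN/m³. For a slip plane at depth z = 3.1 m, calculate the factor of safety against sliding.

FS = 1.67

With seepage parallel to the slope and the water table at the surface, the effective normal stress on the slip plane uses the buoyant unit weight γ' = γ_sat − γ_w while the driving shear stress uses γ_sat:
FS = [c' + γ' z cos²β tanφ'] / [γ_sat z sinβ cosβ]
(For c' = 0 this reduces to FS = (γ'/γ_sat)·tanφ'/tanβ.)
γ' = 21.4 − 9.81 = 11.59 kN/m³
Numerator = 0.0 + 11.59·3.1·cos²12.0°·tan33.2° = 0.0 + 11.59·3.1·0.9568·0.6544 = 22.495 kPa
Denominator = 21.4·3.1·sin12.0°·cos12.0° = 21.4·3.1·0.2079·0.9781 = 13.491 kPa
FS = 22.495 / 13.491 = 1.667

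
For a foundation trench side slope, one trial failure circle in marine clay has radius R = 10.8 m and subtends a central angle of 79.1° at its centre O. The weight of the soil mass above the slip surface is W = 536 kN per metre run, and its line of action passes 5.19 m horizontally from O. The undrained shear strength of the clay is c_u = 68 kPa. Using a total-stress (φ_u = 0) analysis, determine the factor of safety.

Taking moments about the centre O, the resisting moment is provided by the undrained shear strength acting along the arc:
Arc length L_a = R·θ = 10.8·(79.1°·π/180) = 10.8·1.3806 = 14.91 m
M_R = c_u·L_a·R = 68·14.91·10.8 = 10949.9 kN·m/m
M_D = W·d = 536·5.19 = 2781.8 kN·m/m
FS = M_R / M_D = 10949.9 / 2781.8 = 3.936

FS = 3.94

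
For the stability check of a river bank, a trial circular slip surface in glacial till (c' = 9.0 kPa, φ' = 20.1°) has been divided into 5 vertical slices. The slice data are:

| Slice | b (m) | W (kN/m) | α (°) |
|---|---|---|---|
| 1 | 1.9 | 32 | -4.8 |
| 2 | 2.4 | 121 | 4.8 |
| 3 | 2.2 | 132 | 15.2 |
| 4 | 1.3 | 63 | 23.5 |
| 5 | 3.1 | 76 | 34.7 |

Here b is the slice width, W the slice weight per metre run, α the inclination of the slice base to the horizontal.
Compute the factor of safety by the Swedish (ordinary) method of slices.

Ordinary method of slices: FS = Σ[c'·Δl_i + (W_i cosα_i)·tanφ'] / Σ W_i sinα_i, with Δl_i = b_i / cosα_i.
Slice 1: Δl = 1.9/cos(-4.8°) = 1.907 m; N'_1 = 32·cos(-4.8°) = 31.9; c'Δl = 17.16; W sinα = -2.7
Slice 2: Δl = 2.4/cos4.8° = 2.408 m; N'_2 = 121·cos4.8° = 120.6; c'Δl = 21.68; W sinα = 10.1
Slice 3: Δl = 2.2/cos15.2° = 2.280 m; N'_3 = 132·cos15.2° = 127.4; c'Δl = 20.52; W sinα = 34.6
Slice 4: Δl = 1.3/cos23.5° = 1.418 m; N'_4 = 63·cos23.5° = 57.8; c'Δl = 12.76; W sinα = 25.1
Slice 5: Δl = 3.1/cos34.7° = 3.771 m; N'_5 = 76·cos34.7° = 62.5; c'Δl = 33.94; W sinα = 43.3
Σc'Δl = 106.0 kN/m; ΣN' = 400.1 kN/m; ΣW sinα = 110.4 kN/m
Resisting = 106.0 + 400.1·tan20.1° = 106.0 + 146.4 = 252.5 kN/m
FS = 252.5 / 110.4 = 2.286

FS = 2.29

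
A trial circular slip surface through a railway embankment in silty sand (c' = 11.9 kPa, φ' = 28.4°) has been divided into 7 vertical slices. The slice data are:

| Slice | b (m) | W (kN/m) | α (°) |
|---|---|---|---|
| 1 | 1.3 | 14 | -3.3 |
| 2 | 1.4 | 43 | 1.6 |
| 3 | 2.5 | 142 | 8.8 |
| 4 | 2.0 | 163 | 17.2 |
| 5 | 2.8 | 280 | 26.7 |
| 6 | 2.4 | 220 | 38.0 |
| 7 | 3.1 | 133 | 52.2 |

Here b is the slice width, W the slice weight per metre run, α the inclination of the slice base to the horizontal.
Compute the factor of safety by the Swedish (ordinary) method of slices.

FS = 1.57

Ordinary method of slices: FS = Σ[c'·Δl_i + (W_i cosα_i)·tanφ'] / Σ W_i sinα_i, with Δl_i = b_i / cosα_i.
Slice 1: Δl = 1.3/cos(-3.3°) = 1.302 m; N'_1 = 14·cos(-3.3°) = 14.0; c'Δl = 15.50; W sinα = -0.8
Slice 2: Δl = 1.4/cos1.6° = 1.401 m; N'_2 = 43·cos1.6° = 43.0; c'Δl = 16.67; W sinα = 1.2
Slice 3: Δl = 2.5/cos8.8° = 2.530 m; N'_3 = 142·cos8.8° = 140.3; c'Δl = 30.10; W sinα = 21.7
Slice 4: Δl = 2.0/cos17.2° = 2.094 m; N'_4 = 163·cos17.2° = 155.7; c'Δl = 24.91; W sinα = 48.2
Slice 5: Δl = 2.8/cos26.7° = 3.134 m; N'_5 = 280·cos26.7° = 250.1; c'Δl = 37.30; W sinα = 125.8
Slice 6: Δl = 2.4/cos38.0° = 3.046 m; N'_6 = 220·cos38.0° = 173.4; c'Δl = 36.24; W sinα = 135.4
Slice 7: Δl = 3.1/cos52.2° = 5.058 m; N'_7 = 133·cos52.2° = 81.5; c'Δl = 60.19; W sinα = 105.1
Σc'Δl = 220.9 kN/m; ΣN' = 858.0 kN/m; ΣW sinα = 436.7 kN/m
Resisting = 220.9 + 858.0·tan28.4° = 220.9 + 463.9 = 684.8 kN/m
FS = 684.8 / 436.7 = 1.568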